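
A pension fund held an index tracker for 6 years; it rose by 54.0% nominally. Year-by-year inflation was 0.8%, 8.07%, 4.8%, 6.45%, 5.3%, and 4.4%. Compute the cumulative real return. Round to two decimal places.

15.27%

Cumulative inflation factor: 1.008 × 1.0807 × 1.048 × 1.0645 × 1.053 × 1.044 ≈ 1.33598.
Nominal growth factor: 1.54000. Real growth factor = 1.54000 / 1.33598 ≈ 1.15271.
Total real return ≈ 15.2708%.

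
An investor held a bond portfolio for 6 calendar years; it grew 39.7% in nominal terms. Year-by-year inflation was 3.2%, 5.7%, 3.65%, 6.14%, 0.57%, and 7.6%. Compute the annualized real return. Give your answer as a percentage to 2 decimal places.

1.22%

Cumulative inflation factor: 1.032 × 1.057 × 1.0365 × 1.0614 × 1.0057 × 1.076 ≈ 1.29863.
Nominal growth factor: 1.39700. Real growth factor = 1.39700 / 1.29863 ≈ 1.07575.
Annualized: 1.07575^(1/6) − 1 ≈ 0.01224.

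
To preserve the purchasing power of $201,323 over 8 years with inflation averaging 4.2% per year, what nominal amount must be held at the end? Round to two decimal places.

Cumulative price-level factor: (1+4.2%)^8 ≈ 1.3897662210.
Multiplying $201,323 by the price-level factor gives the future nominal sum.

$279,791.90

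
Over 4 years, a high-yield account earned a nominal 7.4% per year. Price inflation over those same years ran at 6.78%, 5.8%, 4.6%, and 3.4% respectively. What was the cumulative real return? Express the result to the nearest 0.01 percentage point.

Cumulative inflation factor: 1.0678 × 1.058 × 1.046 × 1.034 ≈ 1.22188.
Nominal growth factor: 1.33051. Real growth factor = 1.33051 / 1.22188 ≈ 1.08890.
Total real return ≈ 8.8903%.

8.89%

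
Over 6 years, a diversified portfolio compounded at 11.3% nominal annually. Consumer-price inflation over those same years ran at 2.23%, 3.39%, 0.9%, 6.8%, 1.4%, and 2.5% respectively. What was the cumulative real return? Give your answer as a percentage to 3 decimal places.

60.579%

Cumulative inflation factor: 1.0223 × 1.0339 × 1.009 × 1.068 × 1.014 × 1.025 ≈ 1.18381.
Nominal growth factor: 1.90095. Real growth factor = 1.90095 / 1.18381 ≈ 1.60579.
Total real return ≈ 60.5794%.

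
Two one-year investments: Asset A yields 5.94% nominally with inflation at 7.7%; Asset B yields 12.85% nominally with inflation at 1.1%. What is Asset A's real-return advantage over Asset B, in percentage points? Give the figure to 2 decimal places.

-13.26

Asset A real return: 1.0594/1.077 − 1 = -1.634%.
Asset B real return: 1.1285/1.011 − 1 = 11.622%.
Difference: -1.634 − 11.622 = -13.256 pp.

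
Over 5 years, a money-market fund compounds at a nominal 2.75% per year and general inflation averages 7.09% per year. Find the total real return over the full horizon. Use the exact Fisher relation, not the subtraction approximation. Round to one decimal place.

-18.7%

The annual real rate is (1+2.75%)/(1+7.09%) − 1 = -4.0527%.
Compounded over 5 years: (1 + -0.040527)^5 − 1 ≈ -0.18686.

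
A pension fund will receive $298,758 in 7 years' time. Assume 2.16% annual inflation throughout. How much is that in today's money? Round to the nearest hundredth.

Price-level factor over 7 years: (1 + 2.16%)^7 ≈ 1.1613581976.
Purchasing power today: $298,758 divided by that factor.

$257,248.80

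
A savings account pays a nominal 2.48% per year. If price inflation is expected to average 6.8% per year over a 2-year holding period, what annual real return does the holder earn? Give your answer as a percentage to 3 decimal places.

-4.045%

With constant rates the annual real return is the same each year: (1+2.48%)/(1+6.8%) − 1 = -0.04045.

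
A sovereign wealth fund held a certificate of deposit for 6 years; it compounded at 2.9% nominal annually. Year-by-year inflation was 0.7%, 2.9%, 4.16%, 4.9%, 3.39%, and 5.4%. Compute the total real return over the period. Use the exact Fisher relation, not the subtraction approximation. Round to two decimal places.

Cumulative inflation factor: 1.007 × 1.029 × 1.0416 × 1.049 × 1.0339 × 1.054 ≈ 1.23379.
Nominal growth factor: 1.18711. Real growth factor = 1.18711 / 1.23379 ≈ 0.96217.
Total real return ≈ -3.7830%.

-3.78%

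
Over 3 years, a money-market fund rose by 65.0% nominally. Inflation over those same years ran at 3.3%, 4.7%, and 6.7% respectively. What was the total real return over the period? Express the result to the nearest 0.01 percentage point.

Cumulative inflation factor: 1.033 × 1.047 × 1.067 ≈ 1.15401.
Nominal growth factor: 1.65000. Real growth factor = 1.65000 / 1.15401 ≈ 1.42979.
Total real return ≈ 42.9791%.

42.98%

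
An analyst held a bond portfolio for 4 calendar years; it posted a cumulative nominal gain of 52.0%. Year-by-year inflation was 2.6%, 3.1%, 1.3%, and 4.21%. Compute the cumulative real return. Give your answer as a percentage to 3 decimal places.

36.119%

Cumulative inflation factor: 1.026 × 1.031 × 1.013 × 1.0421 ≈ 1.11667.
Nominal growth factor: 1.52000. Real growth factor = 1.52000 / 1.11667 ≈ 1.36119.
Total real return ≈ 36.1190%.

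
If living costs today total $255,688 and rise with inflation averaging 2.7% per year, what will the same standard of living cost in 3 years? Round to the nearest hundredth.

$276,962.95

Cumulative price-level factor: (1+2.7%)^3 = 1.083206683.
The nominal amount required is $255,688 scaled up by that factor.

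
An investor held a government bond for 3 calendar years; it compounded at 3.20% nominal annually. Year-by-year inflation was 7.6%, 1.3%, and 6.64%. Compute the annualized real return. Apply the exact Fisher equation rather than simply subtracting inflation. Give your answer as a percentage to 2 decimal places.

Cumulative inflation factor: 1.076 × 1.013 × 1.0664 ≈ 1.16236.
Nominal growth factor: 1.09910. Real growth factor = 1.09910 / 1.16236 ≈ 0.94558.
Annualized: 0.94558^(1/3) − 1 ≈ -0.01848.

-1.85%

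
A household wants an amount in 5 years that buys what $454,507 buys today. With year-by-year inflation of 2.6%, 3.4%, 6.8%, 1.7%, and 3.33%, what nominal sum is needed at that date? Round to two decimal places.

Cumulative price-level factor: 1.026 × 1.034 × 1.068 × 1.017 × 1.0333 ≈ 1.1906566298.
Multiplying $454,507 by the price-level factor gives the future nominal sum.

$541,161.77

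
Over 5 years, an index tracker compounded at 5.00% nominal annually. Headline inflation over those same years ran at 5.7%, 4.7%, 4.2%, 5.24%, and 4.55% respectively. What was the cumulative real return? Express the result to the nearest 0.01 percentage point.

0.59%

Cumulative inflation factor: 1.057 × 1.047 × 1.042 × 1.0524 × 1.0455 ≈ 1.26880.
Nominal growth factor: 1.27628. Real growth factor = 1.27628 / 1.26880 ≈ 1.00589.
Total real return ≈ 0.5894%.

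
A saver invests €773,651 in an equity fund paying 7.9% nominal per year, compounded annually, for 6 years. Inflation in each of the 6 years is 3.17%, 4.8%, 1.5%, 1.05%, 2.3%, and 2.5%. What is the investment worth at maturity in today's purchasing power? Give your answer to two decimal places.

€1,049,922.36

Nominal value at maturity: €773,651 × (1 + 7.9%)^6 ≈ €1,220,882.19.
Price-level factor over 6 years: 1.0317 × 1.048 × 1.015 × 1.0105 × 1.023 × 1.025 ≈ 1.1628309230.
The maturity value deflated by that factor is the answer in today's purchasing power.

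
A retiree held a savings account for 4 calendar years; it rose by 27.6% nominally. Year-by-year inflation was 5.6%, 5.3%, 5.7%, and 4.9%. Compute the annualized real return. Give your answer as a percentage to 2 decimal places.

Cumulative inflation factor: 1.056 × 1.053 × 1.057 × 1.049 ≈ 1.23294.
Nominal growth factor: 1.27600. Real growth factor = 1.27600 / 1.23294 ≈ 1.03492.
Annualized: 1.03492^(1/4) − 1 ≈ 0.00862.

0.86%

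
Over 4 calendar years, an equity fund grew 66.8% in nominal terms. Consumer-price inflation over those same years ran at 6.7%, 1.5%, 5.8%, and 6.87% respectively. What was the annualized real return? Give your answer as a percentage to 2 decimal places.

Cumulative inflation factor: 1.067 × 1.015 × 1.058 × 1.0687 ≈ 1.22454.
Nominal growth factor: 1.66800. Real growth factor = 1.66800 / 1.22454 ≈ 1.36215.
Annualized: 1.36215^(1/4) − 1 ≈ 0.08033.

8.03%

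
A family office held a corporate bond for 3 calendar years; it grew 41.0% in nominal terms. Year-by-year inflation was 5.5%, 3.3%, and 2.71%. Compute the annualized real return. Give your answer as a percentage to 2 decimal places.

8.00%

Cumulative inflation factor: 1.055 × 1.033 × 1.0271 ≈ 1.11935.
Nominal growth factor: 1.41000. Real growth factor = 1.41000 / 1.11935 ≈ 1.25966.
Annualized: 1.25966^(1/3) − 1 ≈ 0.07999.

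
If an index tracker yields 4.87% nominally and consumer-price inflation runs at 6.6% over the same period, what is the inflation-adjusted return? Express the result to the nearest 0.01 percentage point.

Real return via the Fisher equation: (1 + 4.87%)/(1 + 6.6%) − 1 = 1.0487/1.066 − 1 ≈ -0.01623.

-1.62%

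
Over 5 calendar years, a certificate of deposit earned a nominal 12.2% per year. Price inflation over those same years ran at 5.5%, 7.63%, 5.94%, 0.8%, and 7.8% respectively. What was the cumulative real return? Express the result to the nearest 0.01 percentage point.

36.03%

Cumulative inflation factor: 1.055 × 1.0763 × 1.0594 × 1.008 × 1.078 ≈ 1.30715.
Nominal growth factor: 1.77813. Real growth factor = 1.77813 / 1.30715 ≈ 1.36031.
Total real return ≈ 36.0314%.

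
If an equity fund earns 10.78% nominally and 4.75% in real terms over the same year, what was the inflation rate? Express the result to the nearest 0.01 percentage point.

5.76%

From (1+r_nom) = (1+r_real)(1+π), we get 1+π = (1 + 10.78%)/(1 + 4.75%) = 1.1078/1.0475 ≈ 1.05757.
So π ≈ 5.7566%.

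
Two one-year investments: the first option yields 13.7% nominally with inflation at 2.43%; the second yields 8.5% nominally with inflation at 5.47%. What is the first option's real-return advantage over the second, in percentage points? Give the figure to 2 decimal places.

8.13

The first option real return: 1.137/1.0243 − 1 = 11.003%.
The second real return: 1.085/1.0547 − 1 = 2.873%.
Difference: 11.003 − 2.873 = 8.130 pp.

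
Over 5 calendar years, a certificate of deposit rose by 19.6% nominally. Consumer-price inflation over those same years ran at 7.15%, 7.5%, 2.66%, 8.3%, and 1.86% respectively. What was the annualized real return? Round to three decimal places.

Cumulative inflation factor: 1.0715 × 1.075 × 1.0266 × 1.083 × 1.0186 ≈ 1.30447.
Nominal growth factor: 1.19600. Real growth factor = 1.19600 / 1.30447 ≈ 0.91685.
Annualized: 0.91685^(1/5) − 1 ≈ -0.01721.

-1.721%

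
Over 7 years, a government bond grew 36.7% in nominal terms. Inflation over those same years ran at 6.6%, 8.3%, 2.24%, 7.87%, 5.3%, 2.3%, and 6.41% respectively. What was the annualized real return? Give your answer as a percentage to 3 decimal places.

Cumulative inflation factor: 1.066 × 1.083 × 1.0224 × 1.0787 × 1.053 × 1.023 × 1.0641 ≈ 1.45946.
Nominal growth factor: 1.36700. Real growth factor = 1.36700 / 1.45946 ≈ 0.93664.
Annualized: 0.93664^(1/7) − 1 ≈ -0.00931.

-0.931%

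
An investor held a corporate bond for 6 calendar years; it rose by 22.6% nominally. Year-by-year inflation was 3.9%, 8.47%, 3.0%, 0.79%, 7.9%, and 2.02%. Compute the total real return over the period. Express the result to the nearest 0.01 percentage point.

Cumulative inflation factor: 1.039 × 1.0847 × 1.030 × 1.0079 × 1.079 × 1.0202 ≈ 1.28791.
Nominal growth factor: 1.22600. Real growth factor = 1.22600 / 1.28791 ≈ 0.95193.
Total real return ≈ -4.8073%.

-4.81%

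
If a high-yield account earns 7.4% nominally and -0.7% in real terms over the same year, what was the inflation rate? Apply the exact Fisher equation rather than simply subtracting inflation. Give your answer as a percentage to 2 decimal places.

8.16%

From (1+r_nom) = (1+r_real)(1+π), we get 1+π = (1 + 7.4%)/(1 − 0.7%) = 1.074/0.993 ≈ 1.08157.
So π ≈ 8.1571%.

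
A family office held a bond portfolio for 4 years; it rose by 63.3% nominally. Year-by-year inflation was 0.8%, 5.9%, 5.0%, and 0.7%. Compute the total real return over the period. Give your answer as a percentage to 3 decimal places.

44.681%

Cumulative inflation factor: 1.008 × 1.059 × 1.050 × 1.007 ≈ 1.12869.
Nominal growth factor: 1.63300. Real growth factor = 1.63300 / 1.12869 ≈ 1.44681.
Total real return ≈ 44.6808%.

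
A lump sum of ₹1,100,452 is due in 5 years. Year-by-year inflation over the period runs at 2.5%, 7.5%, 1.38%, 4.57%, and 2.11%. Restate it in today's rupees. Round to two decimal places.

₹922,595.01

Price-level factor over 5 years: 1.025 × 1.075 × 1.0138 × 1.0457 × 1.0211 ≈ 1.1927790450.
Purchasing power today: ₹1,100,452 divided by that factor.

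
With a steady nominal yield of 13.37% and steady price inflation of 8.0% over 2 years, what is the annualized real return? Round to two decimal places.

With constant rates the annual real return is the same each year: (1+13.37%)/(1+8.0%) − 1 = 0.04972.

4.97%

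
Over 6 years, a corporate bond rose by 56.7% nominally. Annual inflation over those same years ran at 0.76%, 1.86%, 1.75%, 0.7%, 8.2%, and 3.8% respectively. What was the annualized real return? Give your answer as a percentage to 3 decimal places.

4.825%

Cumulative inflation factor: 1.0076 × 1.0186 × 1.0175 × 1.007 × 1.082 × 1.038 ≈ 1.18108.
Nominal growth factor: 1.56700. Real growth factor = 1.56700 / 1.18108 ≈ 1.32675.
Annualized: 1.32675^(1/6) − 1 ≈ 0.04825.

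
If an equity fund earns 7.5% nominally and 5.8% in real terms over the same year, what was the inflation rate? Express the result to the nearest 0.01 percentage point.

1.61%

From (1+r_nom) = (1+r_real)(1+π), we get 1+π = (1 + 7.5%)/(1 + 5.8%) = 1.075/1.058 ≈ 1.01607.
So π ≈ 1.6068%.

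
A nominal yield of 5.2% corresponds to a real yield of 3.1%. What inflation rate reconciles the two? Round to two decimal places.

From (1+r_nom) = (1+r_real)(1+π), we get 1+π = (1 + 5.2%)/(1 + 3.1%) = 1.052/1.031 ≈ 1.02037.
So π ≈ 2.0369%.

2.04%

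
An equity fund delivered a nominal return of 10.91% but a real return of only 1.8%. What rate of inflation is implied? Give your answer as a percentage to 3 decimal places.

From (1+r_nom) = (1+r_real)(1+π), we get 1+π = (1 + 10.91%)/(1 + 1.8%) = 1.1091/1.018 ≈ 1.08949.
So π ≈ 8.9489%.

8.949%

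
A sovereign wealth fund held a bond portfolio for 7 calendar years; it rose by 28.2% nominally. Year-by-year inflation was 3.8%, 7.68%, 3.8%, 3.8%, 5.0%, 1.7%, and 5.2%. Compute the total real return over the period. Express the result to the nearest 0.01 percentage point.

-5.24%

Cumulative inflation factor: 1.038 × 1.0768 × 1.038 × 1.038 × 1.050 × 1.017 × 1.052 ≈ 1.35286.
Nominal growth factor: 1.28200. Real growth factor = 1.28200 / 1.35286 ≈ 0.94762.
Total real return ≈ -5.2378%.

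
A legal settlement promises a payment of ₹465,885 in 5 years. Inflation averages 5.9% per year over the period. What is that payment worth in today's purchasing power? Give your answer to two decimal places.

Price-level factor over 5 years: (1 + 5.9%)^5 ≈ 1.3319250917.
Purchasing power today: ₹465,885 divided by that factor.

₹349,783.18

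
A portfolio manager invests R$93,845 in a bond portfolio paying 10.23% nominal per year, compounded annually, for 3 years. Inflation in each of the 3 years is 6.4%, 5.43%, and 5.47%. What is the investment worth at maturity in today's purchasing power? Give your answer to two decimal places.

R$106,237.00

Nominal value at maturity: R$93,845 × (1 + 10.23%)^3 ≈ R$125,692.85.
Price-level factor over 3 years: 1.064 × 1.0543 × 1.0547 ≈ 1.1831363034.
The maturity value deflated by that factor is the answer in today's purchasing power.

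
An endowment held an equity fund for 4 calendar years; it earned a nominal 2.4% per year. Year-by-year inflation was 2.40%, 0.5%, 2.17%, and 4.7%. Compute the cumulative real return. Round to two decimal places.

-0.12%

Cumulative inflation factor: 1.0240 × 1.005 × 1.0217 × 1.047 ≈ 1.10087.
Nominal growth factor: 1.09951. Real growth factor = 1.09951 / 1.10087 ≈ 0.99877.
Total real return ≈ -0.1234%.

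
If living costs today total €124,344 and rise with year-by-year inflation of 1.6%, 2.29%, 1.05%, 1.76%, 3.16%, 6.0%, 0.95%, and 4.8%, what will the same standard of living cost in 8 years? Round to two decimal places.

€153,726.93

Cumulative price-level factor: 1.016 × 1.0229 × 1.0105 × 1.0176 × 1.0316 × 1.060 × 1.0095 × 1.048 ≈ 1.2363035246.
The nominal amount required is €124,344 scaled up by that factor.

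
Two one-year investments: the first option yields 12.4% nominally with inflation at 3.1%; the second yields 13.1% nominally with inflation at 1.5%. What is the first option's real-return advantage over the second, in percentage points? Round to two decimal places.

-2.41

The first option real return: 1.124/1.031 − 1 = 9.020%.
The second real return: 1.131/1.015 − 1 = 11.429%.
Difference: 9.020 − 11.429 = -2.409 pp.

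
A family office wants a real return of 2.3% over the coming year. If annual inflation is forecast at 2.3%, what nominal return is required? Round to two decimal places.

4.65%

By the Fisher equation, 1 + r_nom = (1 + 2.3%)(1 + 2.3%) = 1.023 × 1.023 = 1.046529.
So r_nom = 4.6529%.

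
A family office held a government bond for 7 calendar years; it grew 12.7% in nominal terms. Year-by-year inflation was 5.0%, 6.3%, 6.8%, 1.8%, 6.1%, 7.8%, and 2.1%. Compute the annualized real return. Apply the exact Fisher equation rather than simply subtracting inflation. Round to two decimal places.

Cumulative inflation factor: 1.050 × 1.063 × 1.068 × 1.018 × 1.061 × 1.078 × 1.021 ≈ 1.41710.
Nominal growth factor: 1.12700. Real growth factor = 1.12700 / 1.41710 ≈ 0.79528.
Annualized: 0.79528^(1/7) − 1 ≈ -0.03219.

-3.22%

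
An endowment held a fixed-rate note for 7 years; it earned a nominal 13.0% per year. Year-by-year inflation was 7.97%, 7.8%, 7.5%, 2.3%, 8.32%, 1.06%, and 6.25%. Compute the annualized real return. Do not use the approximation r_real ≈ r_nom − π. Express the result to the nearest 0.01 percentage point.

Cumulative inflation factor: 1.0797 × 1.078 × 1.075 × 1.023 × 1.0832 × 1.0106 × 1.0625 ≈ 1.48875.
Nominal growth factor: 2.35261. Real growth factor = 2.35261 / 1.48875 ≈ 1.58025.
Annualized: 1.58025^(1/7) − 1 ≈ 0.06755.

6.76%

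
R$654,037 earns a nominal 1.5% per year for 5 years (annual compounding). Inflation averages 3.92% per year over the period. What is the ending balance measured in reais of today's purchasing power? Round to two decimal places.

Nominal value at maturity: R$654,037 × (1 + 1.5%)^5 ≈ R$704,583.60.
Price-level factor over 5 years: (1 + 3.92%)^5 ≈ 1.2119806618.
The maturity value deflated by that factor is the answer in today's purchasing power.

R$581,348.88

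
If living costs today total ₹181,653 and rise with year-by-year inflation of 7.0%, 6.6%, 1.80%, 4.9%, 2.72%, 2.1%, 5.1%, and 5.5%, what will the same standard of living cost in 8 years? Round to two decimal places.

Cumulative price-level factor: 1.070 × 1.066 × 1.0180 × 1.049 × 1.0272 × 1.021 × 1.051 × 1.055 ≈ 1.4164465047.
Multiplying ₹181,653 by the price-level factor gives the future nominal sum.

₹257,301.76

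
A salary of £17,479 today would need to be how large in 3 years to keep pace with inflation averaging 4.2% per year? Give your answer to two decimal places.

£19,775.15

Cumulative price-level factor: (1+4.2%)^3 = 1.131366088.
The nominal amount required is £17,479 scaled up by that factor.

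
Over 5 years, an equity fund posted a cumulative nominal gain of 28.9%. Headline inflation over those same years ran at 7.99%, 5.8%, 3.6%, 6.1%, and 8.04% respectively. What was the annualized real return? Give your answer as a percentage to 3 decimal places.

Cumulative inflation factor: 1.0799 × 1.058 × 1.036 × 1.061 × 1.0804 ≈ 1.35684.
Nominal growth factor: 1.28900. Real growth factor = 1.28900 / 1.35684 ≈ 0.95000.
Annualized: 0.95000^(1/5) − 1 ≈ -0.01021.

-1.021%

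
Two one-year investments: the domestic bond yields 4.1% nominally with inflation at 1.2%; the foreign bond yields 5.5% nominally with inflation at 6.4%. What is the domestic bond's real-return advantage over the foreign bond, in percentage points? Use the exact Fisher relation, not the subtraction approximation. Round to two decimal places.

3.71

The domestic bond real return: 1.041/1.012 − 1 = 2.866%.
The foreign bond real return: 1.055/1.064 − 1 = -0.846%.
Difference: 2.866 − (-0.846) = 3.712 pp.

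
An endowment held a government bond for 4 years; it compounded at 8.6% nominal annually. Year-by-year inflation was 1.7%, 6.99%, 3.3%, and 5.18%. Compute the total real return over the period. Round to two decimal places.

Cumulative inflation factor: 1.017 × 1.0699 × 1.033 × 1.0518 ≈ 1.18222.
Nominal growth factor: 1.39097. Real growth factor = 1.39097 / 1.18222 ≈ 1.17658.
Total real return ≈ 17.6581%.

17.66%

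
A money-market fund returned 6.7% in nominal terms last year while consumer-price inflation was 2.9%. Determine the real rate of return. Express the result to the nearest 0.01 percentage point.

3.69%

Real return via the Fisher equation: (1 + 6.7%)/(1 + 2.9%) − 1 = 1.067/1.029 − 1 ≈ 0.03693.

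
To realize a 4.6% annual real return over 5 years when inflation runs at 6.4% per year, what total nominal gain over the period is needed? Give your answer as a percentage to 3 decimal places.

Required annual nominal rate: (1+4.6%)(1+6.4%) − 1 = 11.2944%.
Cumulative over 5 years: (1 + 0.112944)^5 − 1 ≈ 0.70752.

70.752%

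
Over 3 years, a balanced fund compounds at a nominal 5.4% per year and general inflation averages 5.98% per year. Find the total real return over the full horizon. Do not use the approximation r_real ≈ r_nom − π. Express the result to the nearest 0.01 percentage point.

The annual real rate is (1+5.4%)/(1+5.98%) − 1 = -0.5473%.
Compounded over 3 years: (1 + -0.005473)^3 − 1 ≈ -0.01633.

-1.63%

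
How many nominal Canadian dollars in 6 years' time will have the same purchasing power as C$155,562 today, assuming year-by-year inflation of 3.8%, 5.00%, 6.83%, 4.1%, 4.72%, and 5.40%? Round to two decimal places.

Cumulative price-level factor: 1.038 × 1.0500 × 1.0683 × 1.041 × 1.0472 × 1.0540 ≈ 1.3378297671.
The nominal amount required is C$155,562 scaled up by that factor.

C$208,115.47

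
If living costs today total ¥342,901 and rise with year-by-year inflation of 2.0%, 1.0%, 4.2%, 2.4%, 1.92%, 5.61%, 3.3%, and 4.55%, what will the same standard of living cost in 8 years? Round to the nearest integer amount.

Cumulative price-level factor: 1.020 × 1.010 × 1.042 × 1.024 × 1.0192 × 1.0561 × 1.033 × 1.0455 ≈ 1.2778445865.
Multiplying ¥342,901 by the price-level factor gives the future nominal sum.

¥438,174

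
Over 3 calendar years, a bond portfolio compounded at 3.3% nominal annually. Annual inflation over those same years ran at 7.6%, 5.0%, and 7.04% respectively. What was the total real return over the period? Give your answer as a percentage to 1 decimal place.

Cumulative inflation factor: 1.076 × 1.050 × 1.0704 ≈ 1.20934.
Nominal growth factor: 1.10230. Real growth factor = 1.10230 / 1.20934 ≈ 0.91149.
Total real return ≈ -8.8507%.

-8.9%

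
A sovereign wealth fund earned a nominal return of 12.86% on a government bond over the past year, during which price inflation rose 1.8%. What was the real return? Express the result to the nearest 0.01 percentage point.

Real return via the Fisher equation: (1 + 12.86%)/(1 + 1.8%) − 1 = 1.1286/1.018 − 1 ≈ 0.10864.

10.86%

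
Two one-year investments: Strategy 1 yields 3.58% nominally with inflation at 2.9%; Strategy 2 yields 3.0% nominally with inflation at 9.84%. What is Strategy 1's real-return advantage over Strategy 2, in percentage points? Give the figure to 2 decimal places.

Strategy 1 real return: 1.0358/1.029 − 1 = 0.661%.
Strategy 2 real return: 1.030/1.0984 − 1 = -6.227%.
Difference: 0.661 − (-6.227) = 6.888 pp.

6.89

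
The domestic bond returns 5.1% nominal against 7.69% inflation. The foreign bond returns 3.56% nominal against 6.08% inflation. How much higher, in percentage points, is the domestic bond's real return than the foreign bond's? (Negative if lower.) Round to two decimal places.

The domestic bond real return: 1.051/1.0769 − 1 = -2.405%.
The foreign bond real return: 1.0356/1.0608 − 1 = -2.376%.
Difference: -2.405 − (-2.376) = -0.029 pp.

-0.03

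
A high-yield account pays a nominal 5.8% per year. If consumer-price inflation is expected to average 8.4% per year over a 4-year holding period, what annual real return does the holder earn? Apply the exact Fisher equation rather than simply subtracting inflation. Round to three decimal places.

With constant rates the annual real return is the same each year: (1+5.8%)/(1+8.4%) − 1 = -0.02399.

-2.399%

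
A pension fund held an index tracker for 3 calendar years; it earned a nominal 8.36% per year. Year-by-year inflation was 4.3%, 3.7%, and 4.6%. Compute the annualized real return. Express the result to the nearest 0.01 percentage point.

Cumulative inflation factor: 1.043 × 1.037 × 1.046 ≈ 1.13134.
Nominal growth factor: 1.27235. Real growth factor = 1.27235 / 1.13134 ≈ 1.12464.
Annualized: 1.12464^(1/3) − 1 ≈ 0.03993.

3.99%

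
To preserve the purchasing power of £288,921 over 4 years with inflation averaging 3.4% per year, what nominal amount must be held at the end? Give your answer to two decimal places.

Cumulative price-level factor: (1+3.4%)^4 ≈ 1.1430945523.
Multiplying £288,921 by the price-level factor gives the future nominal sum.

£330,264.02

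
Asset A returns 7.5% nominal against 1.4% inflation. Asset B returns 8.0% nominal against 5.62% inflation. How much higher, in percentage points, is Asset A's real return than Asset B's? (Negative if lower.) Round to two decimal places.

Asset A real return: 1.075/1.014 − 1 = 6.016%.
Asset B real return: 1.080/1.0562 − 1 = 2.253%.
Difference: 6.016 − 2.253 = 3.763 pp.

3.76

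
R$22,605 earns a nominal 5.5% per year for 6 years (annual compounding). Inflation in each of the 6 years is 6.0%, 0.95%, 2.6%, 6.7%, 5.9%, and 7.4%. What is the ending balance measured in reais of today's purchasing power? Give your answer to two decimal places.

Nominal value at maturity: R$22,605 × (1 + 5.5%)^6 ≈ R$31,168.74.
Price-level factor over 6 years: 1.060 × 1.0095 × 1.026 × 1.067 × 1.059 × 1.074 ≈ 1.3323680512.
Dividing the nominal maturity value by the price-level factor gives the value in today's money.

R$23,393.49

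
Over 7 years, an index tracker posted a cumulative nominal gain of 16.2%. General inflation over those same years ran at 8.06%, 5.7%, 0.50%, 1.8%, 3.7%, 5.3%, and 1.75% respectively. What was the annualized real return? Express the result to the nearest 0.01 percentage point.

-1.57%

Cumulative inflation factor: 1.0806 × 1.057 × 1.0050 × 1.018 × 1.037 × 1.053 × 1.0175 ≈ 1.29836.
Nominal growth factor: 1.16200. Real growth factor = 1.16200 / 1.29836 ≈ 0.89497.
Annualized: 0.89497^(1/7) − 1 ≈ -0.01573.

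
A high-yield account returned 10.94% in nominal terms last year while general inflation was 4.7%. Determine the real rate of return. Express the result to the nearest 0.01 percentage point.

5.96%

Real return via the Fisher equation: (1 + 10.94%)/(1 + 4.7%) − 1 = 1.1094/1.047 − 1 ≈ 0.05960.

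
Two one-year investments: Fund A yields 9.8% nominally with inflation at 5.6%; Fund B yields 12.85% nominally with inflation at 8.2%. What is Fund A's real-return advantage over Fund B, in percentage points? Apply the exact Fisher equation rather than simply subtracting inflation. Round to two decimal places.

-0.32

Fund A real return: 1.098/1.056 − 1 = 3.977%.
Fund B real return: 1.1285/1.082 − 1 = 4.298%.
Difference: 3.977 − 4.298 = -0.321 pp.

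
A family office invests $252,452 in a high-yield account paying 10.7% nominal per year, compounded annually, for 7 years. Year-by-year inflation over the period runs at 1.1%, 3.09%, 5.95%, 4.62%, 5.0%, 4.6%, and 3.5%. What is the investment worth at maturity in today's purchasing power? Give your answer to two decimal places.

Nominal value at maturity: $252,452 × (1 + 10.7%)^7 ≈ $514,294.83.
Price-level factor over 7 years: 1.011 × 1.0309 × 1.0595 × 1.0462 × 1.050 × 1.046 × 1.035 ≈ 1.3132418231.
Dividing the nominal maturity value by the price-level factor gives the value in today's money.

$391,622.34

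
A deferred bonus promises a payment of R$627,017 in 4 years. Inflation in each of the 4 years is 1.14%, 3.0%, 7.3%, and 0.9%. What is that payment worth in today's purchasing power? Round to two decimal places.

Price-level factor over 4 years: 1.0114 × 1.030 × 1.073 × 1.009 ≈ 1.1278492685.
Purchasing power today: R$627,017 divided by that factor.

R$555,940.42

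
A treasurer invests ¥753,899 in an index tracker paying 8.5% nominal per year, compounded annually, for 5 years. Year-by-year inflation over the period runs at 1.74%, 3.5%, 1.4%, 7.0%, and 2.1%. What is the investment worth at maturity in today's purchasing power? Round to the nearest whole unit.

Nominal value at maturity: ¥753,899 × (1 + 8.5%)^5 ≈ ¥1,133,605.
Price-level factor over 5 years: 1.0174 × 1.035 × 1.014 × 1.070 × 1.021 ≈ 1.1664860726.
Dividing the nominal maturity value by the price-level factor gives the value in today's money.

¥971,812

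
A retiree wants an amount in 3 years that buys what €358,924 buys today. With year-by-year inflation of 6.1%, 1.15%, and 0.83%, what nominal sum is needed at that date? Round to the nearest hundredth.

€388,394.92

Cumulative price-level factor: 1.061 × 1.0115 × 1.0083 ≈ 1.0821090725.
The nominal amount required is €358,924 scaled up by that factor.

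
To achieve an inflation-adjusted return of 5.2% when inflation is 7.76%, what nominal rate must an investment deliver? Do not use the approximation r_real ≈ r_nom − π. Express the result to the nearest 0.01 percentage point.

13.36%

By the Fisher equation, 1 + r_nom = (1 + 5.2%)(1 + 7.76%) = 1.052 × 1.0776 = 1.1336352.
So r_nom = 13.36352%.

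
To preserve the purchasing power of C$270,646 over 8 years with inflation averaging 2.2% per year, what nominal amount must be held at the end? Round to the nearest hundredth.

Cumulative price-level factor: (1+2.2%)^8 ≈ 1.1901649777.
The nominal amount required is C$270,646 scaled up by that factor.

C$322,113.39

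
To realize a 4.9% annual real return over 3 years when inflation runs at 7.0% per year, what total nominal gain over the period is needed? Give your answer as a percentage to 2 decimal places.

41.41%

Required annual nominal rate: (1+4.9%)(1+7.0%) − 1 = 12.243%.
Cumulative over 3 years: (1 + 0.12243)^3 − 1 ≈ 0.41409.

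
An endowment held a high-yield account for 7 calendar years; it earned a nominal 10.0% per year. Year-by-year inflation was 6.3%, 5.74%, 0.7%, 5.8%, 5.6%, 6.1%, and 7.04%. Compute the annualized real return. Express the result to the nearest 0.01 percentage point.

Cumulative inflation factor: 1.063 × 1.0574 × 1.007 × 1.058 × 1.056 × 1.061 × 1.0704 ≈ 1.43619.
Nominal growth factor: 1.94872. Real growth factor = 1.94872 / 1.43619 ≈ 1.35686.
Annualized: 1.35686^(1/7) − 1 ≈ 0.04456.

4.46%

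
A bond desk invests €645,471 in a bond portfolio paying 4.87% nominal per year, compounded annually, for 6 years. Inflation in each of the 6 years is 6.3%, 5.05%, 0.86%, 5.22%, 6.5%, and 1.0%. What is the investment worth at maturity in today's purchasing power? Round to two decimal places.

€673,545.25

Nominal value at maturity: €645,471 × (1 + 4.87%)^6 ≈ €858,587.07.
Price-level factor over 6 years: 1.063 × 1.0505 × 1.0086 × 1.0522 × 1.065 × 1.010 ≈ 1.2747281136.
Dividing the nominal maturity value by the price-level factor gives the value in today's money.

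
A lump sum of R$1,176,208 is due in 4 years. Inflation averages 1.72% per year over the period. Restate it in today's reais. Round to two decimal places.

R$1,098,648.39

Price-level factor over 4 years: (1 + 1.72%)^4 ≈ 1.0705954813.
Purchasing power today: R$1,176,208 divided by that factor.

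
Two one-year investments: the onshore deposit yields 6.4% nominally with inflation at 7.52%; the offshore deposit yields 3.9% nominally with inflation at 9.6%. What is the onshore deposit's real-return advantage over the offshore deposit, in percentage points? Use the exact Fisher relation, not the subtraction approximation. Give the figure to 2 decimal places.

The onshore deposit real return: 1.064/1.0752 − 1 = -1.042%.
The offshore deposit real return: 1.039/1.096 − 1 = -5.201%.
Difference: -1.042 − (-5.201) = 4.159 pp.

4.16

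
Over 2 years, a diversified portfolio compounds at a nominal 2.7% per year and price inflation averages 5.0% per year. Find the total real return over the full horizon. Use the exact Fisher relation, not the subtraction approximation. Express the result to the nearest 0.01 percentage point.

The annual real rate is (1+2.7%)/(1+5.0%) − 1 = -2.1905%.
Compounded over 2 years: (1 + -0.021905)^2 − 1 ≈ -0.04333.

-4.33%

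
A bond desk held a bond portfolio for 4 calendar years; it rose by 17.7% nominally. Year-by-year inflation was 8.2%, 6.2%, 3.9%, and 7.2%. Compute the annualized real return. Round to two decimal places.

-2.07%

Cumulative inflation factor: 1.082 × 1.062 × 1.039 × 1.072 ≈ 1.27986.
Nominal growth factor: 1.17700. Real growth factor = 1.17700 / 1.27986 ≈ 0.91963.
Annualized: 0.91963^(1/4) − 1 ≈ -0.02073.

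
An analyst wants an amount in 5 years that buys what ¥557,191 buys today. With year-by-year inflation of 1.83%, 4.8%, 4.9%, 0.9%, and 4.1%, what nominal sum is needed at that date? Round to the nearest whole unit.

Cumulative price-level factor: 1.0183 × 1.048 × 1.049 × 1.009 × 1.041 ≈ 1.1758567332.
Multiplying ¥557,191 by the price-level factor gives the future nominal sum.

¥655,177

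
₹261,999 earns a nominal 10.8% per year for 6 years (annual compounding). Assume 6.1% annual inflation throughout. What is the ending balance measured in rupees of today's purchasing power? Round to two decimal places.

Nominal value at maturity: ₹261,999 × (1 + 10.8%)^6 ≈ ₹484,772.75.
Price-level factor over 6 years: (1 + 6.1%)^6 ≈ 1.4265674267.
The maturity value deflated by that factor is the answer in today's purchasing power.

₹339,817.62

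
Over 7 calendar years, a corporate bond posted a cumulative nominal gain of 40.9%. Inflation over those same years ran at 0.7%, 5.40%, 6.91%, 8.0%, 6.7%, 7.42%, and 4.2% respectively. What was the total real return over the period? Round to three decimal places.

Cumulative inflation factor: 1.007 × 1.0540 × 1.0691 × 1.080 × 1.067 × 1.0742 × 1.042 ≈ 1.46362.
Nominal growth factor: 1.40900. Real growth factor = 1.40900 / 1.46362 ≈ 0.96268.
Total real return ≈ -3.7321%.

-3.732%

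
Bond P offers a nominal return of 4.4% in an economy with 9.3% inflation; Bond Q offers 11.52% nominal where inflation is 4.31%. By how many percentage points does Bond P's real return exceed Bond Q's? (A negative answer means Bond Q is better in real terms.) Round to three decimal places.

-11.395

Bond P real return: 1.044/1.093 − 1 = -4.4831%.
Bond Q real return: 1.1152/1.0431 − 1 = 6.9121%.
Difference: -4.4831 − 6.9121 = -11.3952 pp.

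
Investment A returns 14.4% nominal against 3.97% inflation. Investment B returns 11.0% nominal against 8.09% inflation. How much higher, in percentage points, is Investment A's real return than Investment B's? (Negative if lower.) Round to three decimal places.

7.340

Investment A real return: 1.144/1.0397 − 1 = 10.0317%.
Investment B real return: 1.110/1.0809 − 1 = 2.6922%.
Difference: 10.0317 − 2.6922 = 7.3395 pp.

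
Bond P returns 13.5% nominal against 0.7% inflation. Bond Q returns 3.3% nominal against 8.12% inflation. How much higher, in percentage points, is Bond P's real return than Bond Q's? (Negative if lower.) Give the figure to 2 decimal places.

Bond P real return: 1.135/1.007 − 1 = 12.711%.
Bond Q real return: 1.033/1.0812 − 1 = -4.458%.
Difference: 12.711 − (-4.458) = 17.169 pp.

17.17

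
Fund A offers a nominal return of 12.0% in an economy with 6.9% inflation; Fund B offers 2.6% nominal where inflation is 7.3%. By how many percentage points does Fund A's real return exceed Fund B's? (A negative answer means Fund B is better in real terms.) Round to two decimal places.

Fund A real return: 1.120/1.069 − 1 = 4.771%.
Fund B real return: 1.026/1.073 − 1 = -4.380%.
Difference: 4.771 − (-4.380) = 9.151 pp.

9.15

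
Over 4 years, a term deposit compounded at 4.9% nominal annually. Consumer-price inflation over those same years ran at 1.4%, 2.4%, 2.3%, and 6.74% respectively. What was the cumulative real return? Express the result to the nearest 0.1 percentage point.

6.8%

Cumulative inflation factor: 1.014 × 1.024 × 1.023 × 1.0674 ≈ 1.13381.
Nominal growth factor: 1.21088. Real growth factor = 1.21088 / 1.13381 ≈ 1.06798.
Total real return ≈ 6.7975%.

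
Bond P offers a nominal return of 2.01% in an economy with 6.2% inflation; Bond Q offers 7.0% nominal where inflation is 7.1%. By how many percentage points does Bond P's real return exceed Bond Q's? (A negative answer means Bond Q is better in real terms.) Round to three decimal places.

-3.852

Bond P real return: 1.0201/1.062 − 1 = -3.9454%.
Bond Q real return: 1.070/1.071 − 1 = -0.0934%.
Difference: -3.9454 − (-0.0934) = -3.8520 pp.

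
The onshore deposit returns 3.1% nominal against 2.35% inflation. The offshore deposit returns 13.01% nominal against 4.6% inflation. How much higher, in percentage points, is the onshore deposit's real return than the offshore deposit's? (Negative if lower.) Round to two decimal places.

-7.31

The onshore deposit real return: 1.031/1.0235 − 1 = 0.733%.
The offshore deposit real return: 1.1301/1.046 − 1 = 8.040%.
Difference: 0.733 − 8.040 = -7.307 pp.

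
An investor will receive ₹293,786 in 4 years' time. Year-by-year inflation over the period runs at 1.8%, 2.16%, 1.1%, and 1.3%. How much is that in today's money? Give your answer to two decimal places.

₹275,830.21

Price-level factor over 4 years: 1.018 × 1.0216 × 1.011 × 1.013 ≈ 1.0650972496.
Purchasing power today: ₹293,786 divided by that factor.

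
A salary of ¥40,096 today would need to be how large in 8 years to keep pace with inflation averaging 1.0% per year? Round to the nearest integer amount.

Cumulative price-level factor: (1+1.0%)^8 ≈ 1.0828567056.
The nominal amount required is ¥40,096 scaled up by that factor.

¥43,418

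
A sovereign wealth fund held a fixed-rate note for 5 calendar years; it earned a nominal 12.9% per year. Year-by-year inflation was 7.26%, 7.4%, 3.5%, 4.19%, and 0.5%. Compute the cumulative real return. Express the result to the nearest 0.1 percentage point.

46.9%

Cumulative inflation factor: 1.0726 × 1.074 × 1.035 × 1.0419 × 1.005 ≈ 1.24846.
Nominal growth factor: 1.83430. Real growth factor = 1.83430 / 1.24846 ≈ 1.46925.
Total real return ≈ 46.9248%.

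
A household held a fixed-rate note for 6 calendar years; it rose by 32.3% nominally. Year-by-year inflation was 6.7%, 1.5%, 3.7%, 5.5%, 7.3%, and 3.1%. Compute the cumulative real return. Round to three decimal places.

Cumulative inflation factor: 1.067 × 1.015 × 1.037 × 1.055 × 1.073 × 1.031 ≈ 1.31075.
Nominal growth factor: 1.32300. Real growth factor = 1.32300 / 1.31075 ≈ 1.00935.
Total real return ≈ 0.9345%.

0.935%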